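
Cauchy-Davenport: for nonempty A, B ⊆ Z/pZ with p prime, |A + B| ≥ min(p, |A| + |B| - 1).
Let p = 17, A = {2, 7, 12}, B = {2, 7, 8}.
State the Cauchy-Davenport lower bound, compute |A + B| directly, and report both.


Cauchy-Davenport: |A + B| ≥ min(p, |A| + |B| - 1) for A, B nonempty in Z/pZ.
|A| = 3, |B| = 3, p = 17.
CD lower bound = min(17, 3 + 3 - 1) = min(17, 5) = 5.
Compute A + B mod 17 directly:
a = 2: 2+2=4, 2+7=9, 2+8=10
a = 7: 7+2=9, 7+7=14, 7+8=15
a = 12: 12+2=14, 12+7=2, 12+8=3
A + B = {2, 3, 4, 9, 10, 14, 15}, so |A + B| = 7.
Verify: 7 ≥ 5? Yes ✓.

CD lower bound = 5, actual |A + B| = 7.


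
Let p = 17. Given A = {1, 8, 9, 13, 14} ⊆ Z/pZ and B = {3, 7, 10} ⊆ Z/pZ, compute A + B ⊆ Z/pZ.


Work in Z/17Z: reduce every sum a + b modulo 17.
Enumerate all 15 pairs:
a = 1: 1+3=4, 1+7=8, 1+10=11
a = 8: 8+3=11, 8+7=15, 8+10=1
a = 9: 9+3=12, 9+7=16, 9+10=2
a = 13: 13+3=16, 13+7=3, 13+10=6
a = 14: 14+3=0, 14+7=4, 14+10=7
Distinct residues collected: {0, 1, 2, 3, 4, 6, 7, 8, 11, 12, 15, 16}
|A + B| = 12 (out of 17 total residues).

A + B = {0, 1, 2, 3, 4, 6, 7, 8, 11, 12, 15, 16}


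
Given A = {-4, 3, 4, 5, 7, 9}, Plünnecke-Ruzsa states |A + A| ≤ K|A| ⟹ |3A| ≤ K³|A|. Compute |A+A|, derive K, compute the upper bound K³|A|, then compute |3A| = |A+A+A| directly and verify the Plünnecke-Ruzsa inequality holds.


|A| = 6.
Step 1: Compute A + A by enumerating all 36 pairs.
A + A = {-8, -1, 0, 1, 3, 5, 6, 7, 8, 9, 10, 11, 12, 13, 14, 16, 18}, so |A + A| = 17.
Step 2: Doubling constant K = |A + A|/|A| = 17/6 = 17/6 ≈ 2.8333.
Step 3: Plünnecke-Ruzsa gives |3A| ≤ K³·|A| = (2.8333)³ · 6 ≈ 136.4722.
Step 4: Compute 3A = A + A + A directly by enumerating all triples (a,b,c) ∈ A³; |3A| = 30.
Step 5: Check 30 ≤ 136.4722? Yes ✓.

K = 17/6, Plünnecke-Ruzsa bound K³|A| ≈ 136.4722, |3A| = 30, inequality holds.


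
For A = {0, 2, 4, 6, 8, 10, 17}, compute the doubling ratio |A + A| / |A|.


|A| = 7.
Compute A + A by enumerating all 49 pairs.
A + A = {0, 2, 4, 6, 8, 10, 12, 14, 16, 17, 18, 19, 20, 21, 23, 25, 27, 34}, so |A + A| = 18.
K = |A + A| / |A| = 18/7 (already in lowest terms) ≈ 2.5714.
Reference: AP of size 7 gives K = 13/7 ≈ 1.8571; a fully generic set of size 7 gives K ≈ 4.0000.

|A| = 7, |A + A| = 18, K = 18/7.


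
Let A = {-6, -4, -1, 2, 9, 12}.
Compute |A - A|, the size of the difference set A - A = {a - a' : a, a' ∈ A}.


A - A = {a - a' : a, a' ∈ A}; |A| = 6.
Bounds: 2|A|-1 ≤ |A - A| ≤ |A|² - |A| + 1, i.e. 11 ≤ |A - A| ≤ 31.
Note: 0 ∈ A - A always (from a - a). The set is symmetric: if d ∈ A - A then -d ∈ A - A.
Enumerate nonzero differences d = a - a' with a > a' (then include -d):
Positive differences: {2, 3, 5, 6, 7, 8, 10, 13, 15, 16, 18}
Full difference set: {0} ∪ (positive diffs) ∪ (negative diffs).
|A - A| = 1 + 2·11 = 23 (matches direct enumeration: 23).

|A - A| = 23


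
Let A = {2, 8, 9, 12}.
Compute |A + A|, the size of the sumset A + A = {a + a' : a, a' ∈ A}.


A + A = {a + a' : a, a' ∈ A}; |A| = 4.
General bounds: 2|A| - 1 ≤ |A + A| ≤ |A|(|A|+1)/2, i.e. 7 ≤ |A + A| ≤ 10.
Lower bound 2|A|-1 is attained iff A is an arithmetic progression.
Enumerate sums a + a' for a ≤ a' (symmetric, so this suffices):
a = 2: 2+2=4, 2+8=10, 2+9=11, 2+12=14
a = 8: 8+8=16, 8+9=17, 8+12=20
a = 9: 9+9=18, 9+12=21
a = 12: 12+12=24
Distinct sums: {4, 10, 11, 14, 16, 17, 18, 20, 21, 24}
|A + A| = 10

|A + A| = 10


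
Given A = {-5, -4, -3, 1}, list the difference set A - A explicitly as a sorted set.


A - A = {a - a' : a, a' ∈ A}.
Compute a - a' for each ordered pair (a, a'):
a = -5: -5--5=0, -5--4=-1, -5--3=-2, -5-1=-6
a = -4: -4--5=1, -4--4=0, -4--3=-1, -4-1=-5
a = -3: -3--5=2, -3--4=1, -3--3=0, -3-1=-4
a = 1: 1--5=6, 1--4=5, 1--3=4, 1-1=0
Collecting distinct values (and noting 0 appears from a-a):
A - A = {-6, -5, -4, -2, -1, 0, 1, 2, 4, 5, 6}
|A - A| = 11

A - A = {-6, -5, -4, -2, -1, 0, 1, 2, 4, 5, 6}


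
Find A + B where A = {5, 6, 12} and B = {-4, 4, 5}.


A + B = {a + b : a ∈ A, b ∈ B}.
Enumerate all |A|·|B| = 3·3 = 9 pairs (a, b) and collect distinct sums.
a = 5: 5+-4=1, 5+4=9, 5+5=10
a = 6: 6+-4=2, 6+4=10, 6+5=11
a = 12: 12+-4=8, 12+4=16, 12+5=17
Collecting distinct sums: A + B = {1, 2, 8, 9, 10, 11, 16, 17}
|A + B| = 8

A + B = {1, 2, 8, 9, 10, 11, 16, 17}


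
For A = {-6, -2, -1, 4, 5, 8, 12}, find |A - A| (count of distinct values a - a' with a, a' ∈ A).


A - A = {a - a' : a, a' ∈ A}; |A| = 7.
Bounds: 2|A|-1 ≤ |A - A| ≤ |A|² - |A| + 1, i.e. 13 ≤ |A - A| ≤ 43.
Note: 0 ∈ A - A always (from a - a). The set is symmetric: if d ∈ A - A then -d ∈ A - A.
Enumerate nonzero differences d = a - a' with a > a' (then include -d):
Positive differences: {1, 3, 4, 5, 6, 7, 8, 9, 10, 11, 13, 14, 18}
Full difference set: {0} ∪ (positive diffs) ∪ (negative diffs).
|A - A| = 1 + 2·13 = 27 (matches direct enumeration: 27).

|A - A| = 27


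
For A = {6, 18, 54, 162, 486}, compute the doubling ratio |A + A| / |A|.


|A| = 5.
Compute A + A by enumerating all 25 pairs.
A + A = {12, 24, 36, 60, 72, 108, 168, 180, 216, 324, 492, 504, 540, 648, 972}, so |A + A| = 15.
K = |A + A| / |A| = 15/5 = 3/1 ≈ 3.0000.
Reference: AP of size 5 gives K = 9/5 ≈ 1.8000; a fully generic set of size 5 gives K ≈ 3.0000.

|A| = 5, |A + A| = 15, K = 15/5 = 3/1.


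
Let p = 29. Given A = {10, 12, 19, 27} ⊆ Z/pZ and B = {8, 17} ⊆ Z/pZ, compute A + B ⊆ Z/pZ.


Work in Z/29Z: reduce every sum a + b modulo 29.
Enumerate all 8 pairs:
a = 10: 10+8=18, 10+17=27
a = 12: 12+8=20, 12+17=0
a = 19: 19+8=27, 19+17=7
a = 27: 27+8=6, 27+17=15
Distinct residues collected: {0, 6, 7, 15, 18, 20, 27}
|A + B| = 7 (out of 29 total residues).

A + B = {0, 6, 7, 15, 18, 20, 27}


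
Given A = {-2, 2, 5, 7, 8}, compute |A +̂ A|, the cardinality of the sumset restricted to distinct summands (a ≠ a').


Restricted sumset: A +̂ A = {a + a' : a ∈ A, a' ∈ A, a ≠ a'}.
Equivalently, take A + A and drop any sum 2a that is achievable ONLY as a + a for a ∈ A (i.e. sums representable only with equal summands).
Enumerate pairs (a, a') with a < a' (symmetric, so each unordered pair gives one sum; this covers all a ≠ a'):
  -2 + 2 = 0
  -2 + 5 = 3
  -2 + 7 = 5
  -2 + 8 = 6
  2 + 5 = 7
  2 + 7 = 9
  2 + 8 = 10
  5 + 7 = 12
  5 + 8 = 13
  7 + 8 = 15
Collected distinct sums: {0, 3, 5, 6, 7, 9, 10, 12, 13, 15}
|A +̂ A| = 10
(Reference bound: |A +̂ A| ≥ 2|A| - 3 for |A| ≥ 2, with |A| = 5 giving ≥ 7.)

|A +̂ A| = 10


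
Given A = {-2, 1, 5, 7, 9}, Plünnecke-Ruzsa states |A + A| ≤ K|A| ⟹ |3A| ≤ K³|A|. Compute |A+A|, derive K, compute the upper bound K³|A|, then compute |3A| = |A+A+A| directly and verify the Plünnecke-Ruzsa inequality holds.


|A| = 5.
Step 1: Compute A + A by enumerating all 25 pairs.
A + A = {-4, -1, 2, 3, 5, 6, 7, 8, 10, 12, 14, 16, 18}, so |A + A| = 13.
Step 2: Doubling constant K = |A + A|/|A| = 13/5 = 13/5 ≈ 2.6000.
Step 3: Plünnecke-Ruzsa gives |3A| ≤ K³·|A| = (2.6000)³ · 5 ≈ 87.8800.
Step 4: Compute 3A = A + A + A directly by enumerating all triples (a,b,c) ∈ A³; |3A| = 24.
Step 5: Check 24 ≤ 87.8800? Yes ✓.

K = 13/5, Plünnecke-Ruzsa bound K³|A| ≈ 87.8800, |3A| = 24, inequality holds.


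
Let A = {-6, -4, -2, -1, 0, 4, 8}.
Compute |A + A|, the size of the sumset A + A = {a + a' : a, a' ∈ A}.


A + A = {a + a' : a, a' ∈ A}; |A| = 7.
General bounds: 2|A| - 1 ≤ |A + A| ≤ |A|(|A|+1)/2, i.e. 13 ≤ |A + A| ≤ 28.
Lower bound 2|A|-1 is attained iff A is an arithmetic progression.
Enumerate sums a + a' for a ≤ a' (symmetric, so this suffices):
a = -6: -6+-6=-12, -6+-4=-10, -6+-2=-8, -6+-1=-7, -6+0=-6, -6+4=-2, -6+8=2
a = -4: -4+-4=-8, -4+-2=-6, -4+-1=-5, -4+0=-4, -4+4=0, -4+8=4
a = -2: -2+-2=-4, -2+-1=-3, -2+0=-2, -2+4=2, -2+8=6
a = -1: -1+-1=-2, -1+0=-1, -1+4=3, -1+8=7
a = 0: 0+0=0, 0+4=4, 0+8=8
a = 4: 4+4=8, 4+8=12
a = 8: 8+8=16
Distinct sums: {-12, -10, -8, -7, -6, -5, -4, -3, -2, -1, 0, 2, 3, 4, 6, 7, 8, 12, 16}
|A + A| = 19

|A + A| = 19


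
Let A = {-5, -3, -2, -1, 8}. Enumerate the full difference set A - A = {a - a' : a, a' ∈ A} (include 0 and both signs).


A - A = {a - a' : a, a' ∈ A}.
Compute a - a' for each ordered pair (a, a'):
a = -5: -5--5=0, -5--3=-2, -5--2=-3, -5--1=-4, -5-8=-13
a = -3: -3--5=2, -3--3=0, -3--2=-1, -3--1=-2, -3-8=-11
a = -2: -2--5=3, -2--3=1, -2--2=0, -2--1=-1, -2-8=-10
a = -1: -1--5=4, -1--3=2, -1--2=1, -1--1=0, -1-8=-9
a = 8: 8--5=13, 8--3=11, 8--2=10, 8--1=9, 8-8=0
Collecting distinct values (and noting 0 appears from a-a):
A - A = {-13, -11, -10, -9, -4, -3, -2, -1, 0, 1, 2, 3, 4, 9, 10, 11, 13}
|A - A| = 17

A - A = {-13, -11, -10, -9, -4, -3, -2, -1, 0, 1, 2, 3, 4, 9, 10, 11, 13}


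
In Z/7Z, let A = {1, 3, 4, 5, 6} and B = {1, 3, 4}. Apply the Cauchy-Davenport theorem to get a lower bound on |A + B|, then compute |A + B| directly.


Cauchy-Davenport: |A + B| ≥ min(p, |A| + |B| - 1) for A, B nonempty in Z/pZ.
|A| = 5, |B| = 3, p = 7.
CD lower bound = min(7, 5 + 3 - 1) = min(7, 7) = 7.
Compute A + B mod 7 directly:
a = 1: 1+1=2, 1+3=4, 1+4=5
a = 3: 3+1=4, 3+3=6, 3+4=0
a = 4: 4+1=5, 4+3=0, 4+4=1
a = 5: 5+1=6, 5+3=1, 5+4=2
a = 6: 6+1=0, 6+3=2, 6+4=3
A + B = {0, 1, 2, 3, 4, 5, 6}, so |A + B| = 7.
Verify: 7 ≥ 7? Yes ✓.

CD lower bound = 7, actual |A + B| = 7.


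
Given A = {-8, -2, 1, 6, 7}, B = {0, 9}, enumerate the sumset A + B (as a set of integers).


A + B = {a + b : a ∈ A, b ∈ B}.
Enumerate all |A|·|B| = 5·2 = 10 pairs (a, b) and collect distinct sums.
a = -8: -8+0=-8, -8+9=1
a = -2: -2+0=-2, -2+9=7
a = 1: 1+0=1, 1+9=10
a = 6: 6+0=6, 6+9=15
a = 7: 7+0=7, 7+9=16
Collecting distinct sums: A + B = {-8, -2, 1, 6, 7, 10, 15, 16}
|A + B| = 8

A + B = {-8, -2, 1, 6, 7, 10, 15, 16}


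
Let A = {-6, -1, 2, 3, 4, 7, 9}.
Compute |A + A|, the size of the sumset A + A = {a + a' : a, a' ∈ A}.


A + A = {a + a' : a, a' ∈ A}; |A| = 7.
General bounds: 2|A| - 1 ≤ |A + A| ≤ |A|(|A|+1)/2, i.e. 13 ≤ |A + A| ≤ 28.
Lower bound 2|A|-1 is attained iff A is an arithmetic progression.
Enumerate sums a + a' for a ≤ a' (symmetric, so this suffices):
a = -6: -6+-6=-12, -6+-1=-7, -6+2=-4, -6+3=-3, -6+4=-2, -6+7=1, -6+9=3
a = -1: -1+-1=-2, -1+2=1, -1+3=2, -1+4=3, -1+7=6, -1+9=8
a = 2: 2+2=4, 2+3=5, 2+4=6, 2+7=9, 2+9=11
a = 3: 3+3=6, 3+4=7, 3+7=10, 3+9=12
a = 4: 4+4=8, 4+7=11, 4+9=13
a = 7: 7+7=14, 7+9=16
a = 9: 9+9=18
Distinct sums: {-12, -7, -4, -3, -2, 1, 2, 3, 4, 5, 6, 7, 8, 9, 10, 11, 12, 13, 14, 16, 18}
|A + A| = 21

|A + A| = 21


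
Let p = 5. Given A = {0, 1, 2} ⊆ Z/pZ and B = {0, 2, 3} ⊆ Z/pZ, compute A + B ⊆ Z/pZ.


Work in Z/5Z: reduce every sum a + b modulo 5.
Enumerate all 9 pairs:
a = 0: 0+0=0, 0+2=2, 0+3=3
a = 1: 1+0=1, 1+2=3, 1+3=4
a = 2: 2+0=2, 2+2=4, 2+3=0
Distinct residues collected: {0, 1, 2, 3, 4}
|A + B| = 5 (out of 5 total residues).

A + B = {0, 1, 2, 3, 4}


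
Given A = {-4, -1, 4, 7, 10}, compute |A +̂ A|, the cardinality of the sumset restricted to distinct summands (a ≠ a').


Restricted sumset: A +̂ A = {a + a' : a ∈ A, a' ∈ A, a ≠ a'}.
Equivalently, take A + A and drop any sum 2a that is achievable ONLY as a + a for a ∈ A (i.e. sums representable only with equal summands).
Enumerate pairs (a, a') with a < a' (symmetric, so each unordered pair gives one sum; this covers all a ≠ a'):
  -4 + -1 = -5
  -4 + 4 = 0
  -4 + 7 = 3
  -4 + 10 = 6
  -1 + 4 = 3
  -1 + 7 = 6
  -1 + 10 = 9
  4 + 7 = 11
  4 + 10 = 14
  7 + 10 = 17
Collected distinct sums: {-5, 0, 3, 6, 9, 11, 14, 17}
|A +̂ A| = 8
(Reference bound: |A +̂ A| ≥ 2|A| - 3 for |A| ≥ 2, with |A| = 5 giving ≥ 7.)

|A +̂ A| = 8


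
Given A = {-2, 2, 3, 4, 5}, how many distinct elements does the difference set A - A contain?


A - A = {a - a' : a, a' ∈ A}; |A| = 5.
Bounds: 2|A|-1 ≤ |A - A| ≤ |A|² - |A| + 1, i.e. 9 ≤ |A - A| ≤ 21.
Note: 0 ∈ A - A always (from a - a). The set is symmetric: if d ∈ A - A then -d ∈ A - A.
Enumerate nonzero differences d = a - a' with a > a' (then include -d):
Positive differences: {1, 2, 3, 4, 5, 6, 7}
Full difference set: {0} ∪ (positive diffs) ∪ (negative diffs).
|A - A| = 1 + 2·7 = 15 (matches direct enumeration: 15).

|A - A| = 15


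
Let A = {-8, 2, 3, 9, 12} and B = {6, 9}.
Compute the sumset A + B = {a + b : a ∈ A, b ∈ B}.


A + B = {a + b : a ∈ A, b ∈ B}.
Enumerate all |A|·|B| = 5·2 = 10 pairs (a, b) and collect distinct sums.
a = -8: -8+6=-2, -8+9=1
a = 2: 2+6=8, 2+9=11
a = 3: 3+6=9, 3+9=12
a = 9: 9+6=15, 9+9=18
a = 12: 12+6=18, 12+9=21
Collecting distinct sums: A + B = {-2, 1, 8, 9, 11, 12, 15, 18, 21}
|A + B| = 9

A + B = {-2, 1, 8, 9, 11, 12, 15, 18, 21}


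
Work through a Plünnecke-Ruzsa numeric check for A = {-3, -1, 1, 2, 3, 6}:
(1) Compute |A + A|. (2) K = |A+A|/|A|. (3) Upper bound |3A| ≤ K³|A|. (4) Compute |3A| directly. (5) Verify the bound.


|A| = 6.
Step 1: Compute A + A by enumerating all 36 pairs.
A + A = {-6, -4, -2, -1, 0, 1, 2, 3, 4, 5, 6, 7, 8, 9, 12}, so |A + A| = 15.
Step 2: Doubling constant K = |A + A|/|A| = 15/6 = 15/6 ≈ 2.5000.
Step 3: Plünnecke-Ruzsa gives |3A| ≤ K³·|A| = (2.5000)³ · 6 ≈ 93.7500.
Step 4: Compute 3A = A + A + A directly by enumerating all triples (a,b,c) ∈ A³; |3A| = 24.
Step 5: Check 24 ≤ 93.7500? Yes ✓.

K = 15/6, Plünnecke-Ruzsa bound K³|A| ≈ 93.7500, |3A| = 24, inequality holds.


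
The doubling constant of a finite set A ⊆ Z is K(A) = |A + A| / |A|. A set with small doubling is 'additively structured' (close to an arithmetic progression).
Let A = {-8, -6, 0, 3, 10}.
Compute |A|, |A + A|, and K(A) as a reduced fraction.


|A| = 5.
Compute A + A by enumerating all 25 pairs.
A + A = {-16, -14, -12, -8, -6, -5, -3, 0, 2, 3, 4, 6, 10, 13, 20}, so |A + A| = 15.
K = |A + A| / |A| = 15/5 = 3/1 ≈ 3.0000.
Reference: AP of size 5 gives K = 9/5 ≈ 1.8000; a fully generic set of size 5 gives K ≈ 3.0000.

|A| = 5, |A + A| = 15, K = 15/5 = 3/1.


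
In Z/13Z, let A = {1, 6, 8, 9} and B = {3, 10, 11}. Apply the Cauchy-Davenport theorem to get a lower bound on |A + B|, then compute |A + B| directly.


Cauchy-Davenport: |A + B| ≥ min(p, |A| + |B| - 1) for A, B nonempty in Z/pZ.
|A| = 4, |B| = 3, p = 13.
CD lower bound = min(13, 4 + 3 - 1) = min(13, 6) = 6.
Compute A + B mod 13 directly:
a = 1: 1+3=4, 1+10=11, 1+11=12
a = 6: 6+3=9, 6+10=3, 6+11=4
a = 8: 8+3=11, 8+10=5, 8+11=6
a = 9: 9+3=12, 9+10=6, 9+11=7
A + B = {3, 4, 5, 6, 7, 9, 11, 12}, so |A + B| = 8.
Verify: 8 ≥ 6? Yes ✓.

CD lower bound = 6, actual |A + B| = 8.


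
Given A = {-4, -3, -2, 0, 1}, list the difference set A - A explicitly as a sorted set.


A - A = {a - a' : a, a' ∈ A}.
Compute a - a' for each ordered pair (a, a'):
a = -4: -4--4=0, -4--3=-1, -4--2=-2, -4-0=-4, -4-1=-5
a = -3: -3--4=1, -3--3=0, -3--2=-1, -3-0=-3, -3-1=-4
a = -2: -2--4=2, -2--3=1, -2--2=0, -2-0=-2, -2-1=-3
a = 0: 0--4=4, 0--3=3, 0--2=2, 0-0=0, 0-1=-1
a = 1: 1--4=5, 1--3=4, 1--2=3, 1-0=1, 1-1=0
Collecting distinct values (and noting 0 appears from a-a):
A - A = {-5, -4, -3, -2, -1, 0, 1, 2, 3, 4, 5}
|A - A| = 11

A - A = {-5, -4, -3, -2, -1, 0, 1, 2, 3, 4, 5}


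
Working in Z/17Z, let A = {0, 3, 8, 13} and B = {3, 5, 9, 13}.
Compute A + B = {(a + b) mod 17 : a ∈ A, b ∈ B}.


Work in Z/17Z: reduce every sum a + b modulo 17.
Enumerate all 16 pairs:
a = 0: 0+3=3, 0+5=5, 0+9=9, 0+13=13
a = 3: 3+3=6, 3+5=8, 3+9=12, 3+13=16
a = 8: 8+3=11, 8+5=13, 8+9=0, 8+13=4
a = 13: 13+3=16, 13+5=1, 13+9=5, 13+13=9
Distinct residues collected: {0, 1, 3, 4, 5, 6, 8, 9, 11, 12, 13, 16}
|A + B| = 12 (out of 17 total residues).

A + B = {0, 1, 3, 4, 5, 6, 8, 9, 11, 12, 13, 16}


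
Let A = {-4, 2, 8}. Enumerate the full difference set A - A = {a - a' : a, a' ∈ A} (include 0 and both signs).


A - A = {a - a' : a, a' ∈ A}.
Compute a - a' for each ordered pair (a, a'):
a = -4: -4--4=0, -4-2=-6, -4-8=-12
a = 2: 2--4=6, 2-2=0, 2-8=-6
a = 8: 8--4=12, 8-2=6, 8-8=0
Collecting distinct values (and noting 0 appears from a-a):
A - A = {-12, -6, 0, 6, 12}
|A - A| = 5

A - A = {-12, -6, 0, 6, 12}


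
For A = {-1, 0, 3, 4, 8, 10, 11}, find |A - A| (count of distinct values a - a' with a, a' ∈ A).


A - A = {a - a' : a, a' ∈ A}; |A| = 7.
Bounds: 2|A|-1 ≤ |A - A| ≤ |A|² - |A| + 1, i.e. 13 ≤ |A - A| ≤ 43.
Note: 0 ∈ A - A always (from a - a). The set is symmetric: if d ∈ A - A then -d ∈ A - A.
Enumerate nonzero differences d = a - a' with a > a' (then include -d):
Positive differences: {1, 2, 3, 4, 5, 6, 7, 8, 9, 10, 11, 12}
Full difference set: {0} ∪ (positive diffs) ∪ (negative diffs).
|A - A| = 1 + 2·12 = 25 (matches direct enumeration: 25).

|A - A| = 25


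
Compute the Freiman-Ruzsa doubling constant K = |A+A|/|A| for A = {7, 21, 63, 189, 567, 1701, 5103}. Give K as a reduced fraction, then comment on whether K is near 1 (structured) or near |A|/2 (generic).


|A| = 7.
Compute A + A by enumerating all 49 pairs.
A + A = {14, 28, 42, 70, 84, 126, 196, 210, 252, 378, 574, 588, 630, 756, 1134, 1708, 1722, 1764, 1890, 2268, 3402, 5110, 5124, 5166, 5292, 5670, 6804, 10206}, so |A + A| = 28.
K = |A + A| / |A| = 28/7 = 4/1 ≈ 4.0000.
Reference: AP of size 7 gives K = 13/7 ≈ 1.8571; a fully generic set of size 7 gives K ≈ 4.0000.

|A| = 7, |A + A| = 28, K = 28/7 = 4/1.


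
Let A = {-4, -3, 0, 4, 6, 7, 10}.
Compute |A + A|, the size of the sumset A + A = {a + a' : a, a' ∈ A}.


A + A = {a + a' : a, a' ∈ A}; |A| = 7.
General bounds: 2|A| - 1 ≤ |A + A| ≤ |A|(|A|+1)/2, i.e. 13 ≤ |A + A| ≤ 28.
Lower bound 2|A|-1 is attained iff A is an arithmetic progression.
Enumerate sums a + a' for a ≤ a' (symmetric, so this suffices):
a = -4: -4+-4=-8, -4+-3=-7, -4+0=-4, -4+4=0, -4+6=2, -4+7=3, -4+10=6
a = -3: -3+-3=-6, -3+0=-3, -3+4=1, -3+6=3, -3+7=4, -3+10=7
a = 0: 0+0=0, 0+4=4, 0+6=6, 0+7=7, 0+10=10
a = 4: 4+4=8, 4+6=10, 4+7=11, 4+10=14
a = 6: 6+6=12, 6+7=13, 6+10=16
a = 7: 7+7=14, 7+10=17
a = 10: 10+10=20
Distinct sums: {-8, -7, -6, -4, -3, 0, 1, 2, 3, 4, 6, 7, 8, 10, 11, 12, 13, 14, 16, 17, 20}
|A + A| = 21

|A + A| = 21


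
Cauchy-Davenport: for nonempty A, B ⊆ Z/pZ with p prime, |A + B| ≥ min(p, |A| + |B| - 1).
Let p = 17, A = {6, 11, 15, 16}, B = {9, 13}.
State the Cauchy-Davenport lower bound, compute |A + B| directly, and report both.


Cauchy-Davenport: |A + B| ≥ min(p, |A| + |B| - 1) for A, B nonempty in Z/pZ.
|A| = 4, |B| = 2, p = 17.
CD lower bound = min(17, 4 + 2 - 1) = min(17, 5) = 5.
Compute A + B mod 17 directly:
a = 6: 6+9=15, 6+13=2
a = 11: 11+9=3, 11+13=7
a = 15: 15+9=7, 15+13=11
a = 16: 16+9=8, 16+13=12
A + B = {2, 3, 7, 8, 11, 12, 15}, so |A + B| = 7.
Verify: 7 ≥ 5? Yes ✓.

CD lower bound = 5, actual |A + B| = 7.


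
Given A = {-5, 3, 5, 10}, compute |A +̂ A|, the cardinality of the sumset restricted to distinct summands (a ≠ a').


Restricted sumset: A +̂ A = {a + a' : a ∈ A, a' ∈ A, a ≠ a'}.
Equivalently, take A + A and drop any sum 2a that is achievable ONLY as a + a for a ∈ A (i.e. sums representable only with equal summands).
Enumerate pairs (a, a') with a < a' (symmetric, so each unordered pair gives one sum; this covers all a ≠ a'):
  -5 + 3 = -2
  -5 + 5 = 0
  -5 + 10 = 5
  3 + 5 = 8
  3 + 10 = 13
  5 + 10 = 15
Collected distinct sums: {-2, 0, 5, 8, 13, 15}
|A +̂ A| = 6
(Reference bound: |A +̂ A| ≥ 2|A| - 3 for |A| ≥ 2, with |A| = 4 giving ≥ 5.)

|A +̂ A| = 6


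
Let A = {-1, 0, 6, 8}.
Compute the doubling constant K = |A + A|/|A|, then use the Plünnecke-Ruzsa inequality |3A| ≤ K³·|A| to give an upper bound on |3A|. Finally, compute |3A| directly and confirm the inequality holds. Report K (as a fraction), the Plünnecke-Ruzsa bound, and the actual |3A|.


|A| = 4.
Step 1: Compute A + A by enumerating all 16 pairs.
A + A = {-2, -1, 0, 5, 6, 7, 8, 12, 14, 16}, so |A + A| = 10.
Step 2: Doubling constant K = |A + A|/|A| = 10/4 = 10/4 ≈ 2.5000.
Step 3: Plünnecke-Ruzsa gives |3A| ≤ K³·|A| = (2.5000)³ · 4 ≈ 62.5000.
Step 4: Compute 3A = A + A + A directly by enumerating all triples (a,b,c) ∈ A³; |3A| = 19.
Step 5: Check 19 ≤ 62.5000? Yes ✓.

K = 10/4, Plünnecke-Ruzsa bound K³|A| ≈ 62.5000, |3A| = 19, inequality holds.


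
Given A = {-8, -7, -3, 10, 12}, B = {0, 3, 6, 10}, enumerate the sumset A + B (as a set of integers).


A + B = {a + b : a ∈ A, b ∈ B}.
Enumerate all |A|·|B| = 5·4 = 20 pairs (a, b) and collect distinct sums.
a = -8: -8+0=-8, -8+3=-5, -8+6=-2, -8+10=2
a = -7: -7+0=-7, -7+3=-4, -7+6=-1, -7+10=3
a = -3: -3+0=-3, -3+3=0, -3+6=3, -3+10=7
a = 10: 10+0=10, 10+3=13, 10+6=16, 10+10=20
a = 12: 12+0=12, 12+3=15, 12+6=18, 12+10=22
Collecting distinct sums: A + B = {-8, -7, -5, -4, -3, -2, -1, 0, 2, 3, 7, 10, 12, 13, 15, 16, 18, 20, 22}
|A + B| = 19

A + B = {-8, -7, -5, -4, -3, -2, -1, 0, 2, 3, 7, 10, 12, 13, 15, 16, 18, 20, 22}


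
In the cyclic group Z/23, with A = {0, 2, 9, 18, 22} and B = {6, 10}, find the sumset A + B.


Work in Z/23Z: reduce every sum a + b modulo 23.
Enumerate all 10 pairs:
a = 0: 0+6=6, 0+10=10
a = 2: 2+6=8, 2+10=12
a = 9: 9+6=15, 9+10=19
a = 18: 18+6=1, 18+10=5
a = 22: 22+6=5, 22+10=9
Distinct residues collected: {1, 5, 6, 8, 9, 10, 12, 15, 19}
|A + B| = 9 (out of 23 total residues).

A + B = {1, 5, 6, 8, 9, 10, 12, 15, 19}


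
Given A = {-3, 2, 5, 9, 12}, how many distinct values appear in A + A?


A + A = {a + a' : a, a' ∈ A}; |A| = 5.
General bounds: 2|A| - 1 ≤ |A + A| ≤ |A|(|A|+1)/2, i.e. 9 ≤ |A + A| ≤ 15.
Lower bound 2|A|-1 is attained iff A is an arithmetic progression.
Enumerate sums a + a' for a ≤ a' (symmetric, so this suffices):
a = -3: -3+-3=-6, -3+2=-1, -3+5=2, -3+9=6, -3+12=9
a = 2: 2+2=4, 2+5=7, 2+9=11, 2+12=14
a = 5: 5+5=10, 5+9=14, 5+12=17
a = 9: 9+9=18, 9+12=21
a = 12: 12+12=24
Distinct sums: {-6, -1, 2, 4, 6, 7, 9, 10, 11, 14, 17, 18, 21, 24}
|A + A| = 14

|A + A| = 14


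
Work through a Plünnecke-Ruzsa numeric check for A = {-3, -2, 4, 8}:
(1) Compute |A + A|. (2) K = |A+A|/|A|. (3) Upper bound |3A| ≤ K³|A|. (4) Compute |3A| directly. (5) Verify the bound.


|A| = 4.
Step 1: Compute A + A by enumerating all 16 pairs.
A + A = {-6, -5, -4, 1, 2, 5, 6, 8, 12, 16}, so |A + A| = 10.
Step 2: Doubling constant K = |A + A|/|A| = 10/4 = 10/4 ≈ 2.5000.
Step 3: Plünnecke-Ruzsa gives |3A| ≤ K³·|A| = (2.5000)³ · 4 ≈ 62.5000.
Step 4: Compute 3A = A + A + A directly by enumerating all triples (a,b,c) ∈ A³; |3A| = 20.
Step 5: Check 20 ≤ 62.5000? Yes ✓.

K = 10/4, Plünnecke-Ruzsa bound K³|A| ≈ 62.5000, |3A| = 20, inequality holds.


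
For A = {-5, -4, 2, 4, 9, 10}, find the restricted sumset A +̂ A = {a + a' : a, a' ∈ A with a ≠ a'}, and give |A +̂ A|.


Restricted sumset: A +̂ A = {a + a' : a ∈ A, a' ∈ A, a ≠ a'}.
Equivalently, take A + A and drop any sum 2a that is achievable ONLY as a + a for a ∈ A (i.e. sums representable only with equal summands).
Enumerate pairs (a, a') with a < a' (symmetric, so each unordered pair gives one sum; this covers all a ≠ a'):
  -5 + -4 = -9
  -5 + 2 = -3
  -5 + 4 = -1
  -5 + 9 = 4
  -5 + 10 = 5
  -4 + 2 = -2
  -4 + 4 = 0
  -4 + 9 = 5
  -4 + 10 = 6
  2 + 4 = 6
  2 + 9 = 11
  2 + 10 = 12
  4 + 9 = 13
  4 + 10 = 14
  9 + 10 = 19
Collected distinct sums: {-9, -3, -2, -1, 0, 4, 5, 6, 11, 12, 13, 14, 19}
|A +̂ A| = 13
(Reference bound: |A +̂ A| ≥ 2|A| - 3 for |A| ≥ 2, with |A| = 6 giving ≥ 9.)

|A +̂ A| = 13


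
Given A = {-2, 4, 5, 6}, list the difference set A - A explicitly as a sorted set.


A - A = {a - a' : a, a' ∈ A}.
Compute a - a' for each ordered pair (a, a'):
a = -2: -2--2=0, -2-4=-6, -2-5=-7, -2-6=-8
a = 4: 4--2=6, 4-4=0, 4-5=-1, 4-6=-2
a = 5: 5--2=7, 5-4=1, 5-5=0, 5-6=-1
a = 6: 6--2=8, 6-4=2, 6-5=1, 6-6=0
Collecting distinct values (and noting 0 appears from a-a):
A - A = {-8, -7, -6, -2, -1, 0, 1, 2, 6, 7, 8}
|A - A| = 11

A - A = {-8, -7, -6, -2, -1, 0, 1, 2, 6, 7, 8}


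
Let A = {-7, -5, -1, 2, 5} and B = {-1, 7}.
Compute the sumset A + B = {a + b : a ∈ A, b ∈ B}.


A + B = {a + b : a ∈ A, b ∈ B}.
Enumerate all |A|·|B| = 5·2 = 10 pairs (a, b) and collect distinct sums.
a = -7: -7+-1=-8, -7+7=0
a = -5: -5+-1=-6, -5+7=2
a = -1: -1+-1=-2, -1+7=6
a = 2: 2+-1=1, 2+7=9
a = 5: 5+-1=4, 5+7=12
Collecting distinct sums: A + B = {-8, -6, -2, 0, 1, 2, 4, 6, 9, 12}
|A + B| = 10

A + B = {-8, -6, -2, 0, 1, 2, 4, 6, 9, 12}


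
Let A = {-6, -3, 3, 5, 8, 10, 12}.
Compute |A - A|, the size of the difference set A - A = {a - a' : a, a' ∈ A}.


A - A = {a - a' : a, a' ∈ A}; |A| = 7.
Bounds: 2|A|-1 ≤ |A - A| ≤ |A|² - |A| + 1, i.e. 13 ≤ |A - A| ≤ 43.
Note: 0 ∈ A - A always (from a - a). The set is symmetric: if d ∈ A - A then -d ∈ A - A.
Enumerate nonzero differences d = a - a' with a > a' (then include -d):
Positive differences: {2, 3, 4, 5, 6, 7, 8, 9, 11, 13, 14, 15, 16, 18}
Full difference set: {0} ∪ (positive diffs) ∪ (negative diffs).
|A - A| = 1 + 2·14 = 29 (matches direct enumeration: 29).

|A - A| = 29


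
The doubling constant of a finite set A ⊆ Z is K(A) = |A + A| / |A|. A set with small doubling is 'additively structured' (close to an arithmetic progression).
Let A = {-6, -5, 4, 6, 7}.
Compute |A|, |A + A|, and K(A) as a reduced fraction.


|A| = 5.
Compute A + A by enumerating all 25 pairs.
A + A = {-12, -11, -10, -2, -1, 0, 1, 2, 8, 10, 11, 12, 13, 14}, so |A + A| = 14.
K = |A + A| / |A| = 14/5 (already in lowest terms) ≈ 2.8000.
Reference: AP of size 5 gives K = 9/5 ≈ 1.8000; a fully generic set of size 5 gives K ≈ 3.0000.

|A| = 5, |A + A| = 14, K = 14/5.


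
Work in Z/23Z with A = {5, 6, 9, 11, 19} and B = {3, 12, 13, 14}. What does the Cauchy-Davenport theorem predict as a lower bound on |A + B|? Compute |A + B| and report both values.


Cauchy-Davenport: |A + B| ≥ min(p, |A| + |B| - 1) for A, B nonempty in Z/pZ.
|A| = 5, |B| = 4, p = 23.
CD lower bound = min(23, 5 + 4 - 1) = min(23, 8) = 8.
Compute A + B mod 23 directly:
a = 5: 5+3=8, 5+12=17, 5+13=18, 5+14=19
a = 6: 6+3=9, 6+12=18, 6+13=19, 6+14=20
a = 9: 9+3=12, 9+12=21, 9+13=22, 9+14=0
a = 11: 11+3=14, 11+12=0, 11+13=1, 11+14=2
a = 19: 19+3=22, 19+12=8, 19+13=9, 19+14=10
A + B = {0, 1, 2, 8, 9, 10, 12, 14, 17, 18, 19, 20, 21, 22}, so |A + B| = 14.
Verify: 14 ≥ 8? Yes ✓.

CD lower bound = 8, actual |A + B| = 14.


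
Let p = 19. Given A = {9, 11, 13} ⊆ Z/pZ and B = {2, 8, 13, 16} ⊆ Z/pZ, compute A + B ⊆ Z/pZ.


Work in Z/19Z: reduce every sum a + b modulo 19.
Enumerate all 12 pairs:
a = 9: 9+2=11, 9+8=17, 9+13=3, 9+16=6
a = 11: 11+2=13, 11+8=0, 11+13=5, 11+16=8
a = 13: 13+2=15, 13+8=2, 13+13=7, 13+16=10
Distinct residues collected: {0, 2, 3, 5, 6, 7, 8, 10, 11, 13, 15, 17}
|A + B| = 12 (out of 19 total residues).

A + B = {0, 2, 3, 5, 6, 7, 8, 10, 11, 13, 15, 17}


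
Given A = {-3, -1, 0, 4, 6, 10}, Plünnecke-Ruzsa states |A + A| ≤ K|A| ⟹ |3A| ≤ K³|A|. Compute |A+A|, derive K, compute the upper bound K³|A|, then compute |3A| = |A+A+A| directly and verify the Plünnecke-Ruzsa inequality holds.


|A| = 6.
Step 1: Compute A + A by enumerating all 36 pairs.
A + A = {-6, -4, -3, -2, -1, 0, 1, 3, 4, 5, 6, 7, 8, 9, 10, 12, 14, 16, 20}, so |A + A| = 19.
Step 2: Doubling constant K = |A + A|/|A| = 19/6 = 19/6 ≈ 3.1667.
Step 3: Plünnecke-Ruzsa gives |3A| ≤ K³·|A| = (3.1667)³ · 6 ≈ 190.5278.
Step 4: Compute 3A = A + A + A directly by enumerating all triples (a,b,c) ∈ A³; |3A| = 33.
Step 5: Check 33 ≤ 190.5278? Yes ✓.

K = 19/6, Plünnecke-Ruzsa bound K³|A| ≈ 190.5278, |3A| = 33, inequality holds.


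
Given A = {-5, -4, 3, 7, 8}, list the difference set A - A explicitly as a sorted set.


A - A = {a - a' : a, a' ∈ A}.
Compute a - a' for each ordered pair (a, a'):
a = -5: -5--5=0, -5--4=-1, -5-3=-8, -5-7=-12, -5-8=-13
a = -4: -4--5=1, -4--4=0, -4-3=-7, -4-7=-11, -4-8=-12
a = 3: 3--5=8, 3--4=7, 3-3=0, 3-7=-4, 3-8=-5
a = 7: 7--5=12, 7--4=11, 7-3=4, 7-7=0, 7-8=-1
a = 8: 8--5=13, 8--4=12, 8-3=5, 8-7=1, 8-8=0
Collecting distinct values (and noting 0 appears from a-a):
A - A = {-13, -12, -11, -8, -7, -5, -4, -1, 0, 1, 4, 5, 7, 8, 11, 12, 13}
|A - A| = 17

A - A = {-13, -12, -11, -8, -7, -5, -4, -1, 0, 1, 4, 5, 7, 8, 11, 12, 13}


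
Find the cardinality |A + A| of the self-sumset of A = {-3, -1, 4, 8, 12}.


A + A = {a + a' : a, a' ∈ A}; |A| = 5.
General bounds: 2|A| - 1 ≤ |A + A| ≤ |A|(|A|+1)/2, i.e. 9 ≤ |A + A| ≤ 15.
Lower bound 2|A|-1 is attained iff A is an arithmetic progression.
Enumerate sums a + a' for a ≤ a' (symmetric, so this suffices):
a = -3: -3+-3=-6, -3+-1=-4, -3+4=1, -3+8=5, -3+12=9
a = -1: -1+-1=-2, -1+4=3, -1+8=7, -1+12=11
a = 4: 4+4=8, 4+8=12, 4+12=16
a = 8: 8+8=16, 8+12=20
a = 12: 12+12=24
Distinct sums: {-6, -4, -2, 1, 3, 5, 7, 8, 9, 11, 12, 16, 20, 24}
|A + A| = 14

|A + A| = 14


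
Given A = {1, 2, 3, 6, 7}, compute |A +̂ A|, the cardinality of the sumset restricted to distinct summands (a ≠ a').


Restricted sumset: A +̂ A = {a + a' : a ∈ A, a' ∈ A, a ≠ a'}.
Equivalently, take A + A and drop any sum 2a that is achievable ONLY as a + a for a ∈ A (i.e. sums representable only with equal summands).
Enumerate pairs (a, a') with a < a' (symmetric, so each unordered pair gives one sum; this covers all a ≠ a'):
  1 + 2 = 3
  1 + 3 = 4
  1 + 6 = 7
  1 + 7 = 8
  2 + 3 = 5
  2 + 6 = 8
  2 + 7 = 9
  3 + 6 = 9
  3 + 7 = 10
  6 + 7 = 13
Collected distinct sums: {3, 4, 5, 7, 8, 9, 10, 13}
|A +̂ A| = 8
(Reference bound: |A +̂ A| ≥ 2|A| - 3 for |A| ≥ 2, with |A| = 5 giving ≥ 7.)

|A +̂ A| = 8


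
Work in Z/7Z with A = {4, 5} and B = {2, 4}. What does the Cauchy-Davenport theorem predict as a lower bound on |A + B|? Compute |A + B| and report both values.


Cauchy-Davenport: |A + B| ≥ min(p, |A| + |B| - 1) for A, B nonempty in Z/pZ.
|A| = 2, |B| = 2, p = 7.
CD lower bound = min(7, 2 + 2 - 1) = min(7, 3) = 3.
Compute A + B mod 7 directly:
a = 4: 4+2=6, 4+4=1
a = 5: 5+2=0, 5+4=2
A + B = {0, 1, 2, 6}, so |A + B| = 4.
Verify: 4 ≥ 3? Yes ✓.

CD lower bound = 3, actual |A + B| = 4.


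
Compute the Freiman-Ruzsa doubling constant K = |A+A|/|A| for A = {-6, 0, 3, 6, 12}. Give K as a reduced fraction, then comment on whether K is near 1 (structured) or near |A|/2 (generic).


|A| = 5.
Compute A + A by enumerating all 25 pairs.
A + A = {-12, -6, -3, 0, 3, 6, 9, 12, 15, 18, 24}, so |A + A| = 11.
K = |A + A| / |A| = 11/5 (already in lowest terms) ≈ 2.2000.
Reference: AP of size 5 gives K = 9/5 ≈ 1.8000; a fully generic set of size 5 gives K ≈ 3.0000.

|A| = 5, |A + A| = 11, K = 11/5.


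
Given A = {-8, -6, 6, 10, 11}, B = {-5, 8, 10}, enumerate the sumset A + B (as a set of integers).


A + B = {a + b : a ∈ A, b ∈ B}.
Enumerate all |A|·|B| = 5·3 = 15 pairs (a, b) and collect distinct sums.
a = -8: -8+-5=-13, -8+8=0, -8+10=2
a = -6: -6+-5=-11, -6+8=2, -6+10=4
a = 6: 6+-5=1, 6+8=14, 6+10=16
a = 10: 10+-5=5, 10+8=18, 10+10=20
a = 11: 11+-5=6, 11+8=19, 11+10=21
Collecting distinct sums: A + B = {-13, -11, 0, 1, 2, 4, 5, 6, 14, 16, 18, 19, 20, 21}
|A + B| = 14

A + B = {-13, -11, 0, 1, 2, 4, 5, 6, 14, 16, 18, 19, 20, 21}


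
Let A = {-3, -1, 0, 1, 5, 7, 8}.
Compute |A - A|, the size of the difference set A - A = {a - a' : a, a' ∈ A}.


A - A = {a - a' : a, a' ∈ A}; |A| = 7.
Bounds: 2|A|-1 ≤ |A - A| ≤ |A|² - |A| + 1, i.e. 13 ≤ |A - A| ≤ 43.
Note: 0 ∈ A - A always (from a - a). The set is symmetric: if d ∈ A - A then -d ∈ A - A.
Enumerate nonzero differences d = a - a' with a > a' (then include -d):
Positive differences: {1, 2, 3, 4, 5, 6, 7, 8, 9, 10, 11}
Full difference set: {0} ∪ (positive diffs) ∪ (negative diffs).
|A - A| = 1 + 2·11 = 23 (matches direct enumeration: 23).

|A - A| = 23


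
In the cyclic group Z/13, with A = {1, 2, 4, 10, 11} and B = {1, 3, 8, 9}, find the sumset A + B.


Work in Z/13Z: reduce every sum a + b modulo 13.
Enumerate all 20 pairs:
a = 1: 1+1=2, 1+3=4, 1+8=9, 1+9=10
a = 2: 2+1=3, 2+3=5, 2+8=10, 2+9=11
a = 4: 4+1=5, 4+3=7, 4+8=12, 4+9=0
a = 10: 10+1=11, 10+3=0, 10+8=5, 10+9=6
a = 11: 11+1=12, 11+3=1, 11+8=6, 11+9=7
Distinct residues collected: {0, 1, 2, 3, 4, 5, 6, 7, 9, 10, 11, 12}
|A + B| = 12 (out of 13 total residues).

A + B = {0, 1, 2, 3, 4, 5, 6, 7, 9, 10, 11, 12}


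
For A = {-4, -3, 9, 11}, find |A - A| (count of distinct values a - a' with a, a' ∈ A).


A - A = {a - a' : a, a' ∈ A}; |A| = 4.
Bounds: 2|A|-1 ≤ |A - A| ≤ |A|² - |A| + 1, i.e. 7 ≤ |A - A| ≤ 13.
Note: 0 ∈ A - A always (from a - a). The set is symmetric: if d ∈ A - A then -d ∈ A - A.
Enumerate nonzero differences d = a - a' with a > a' (then include -d):
Positive differences: {1, 2, 12, 13, 14, 15}
Full difference set: {0} ∪ (positive diffs) ∪ (negative diffs).
|A - A| = 1 + 2·6 = 13 (matches direct enumeration: 13).

|A - A| = 13


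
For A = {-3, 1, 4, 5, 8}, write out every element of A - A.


A - A = {a - a' : a, a' ∈ A}.
Compute a - a' for each ordered pair (a, a'):
a = -3: -3--3=0, -3-1=-4, -3-4=-7, -3-5=-8, -3-8=-11
a = 1: 1--3=4, 1-1=0, 1-4=-3, 1-5=-4, 1-8=-7
a = 4: 4--3=7, 4-1=3, 4-4=0, 4-5=-1, 4-8=-4
a = 5: 5--3=8, 5-1=4, 5-4=1, 5-5=0, 5-8=-3
a = 8: 8--3=11, 8-1=7, 8-4=4, 8-5=3, 8-8=0
Collecting distinct values (and noting 0 appears from a-a):
A - A = {-11, -8, -7, -4, -3, -1, 0, 1, 3, 4, 7, 8, 11}
|A - A| = 13

A - A = {-11, -8, -7, -4, -3, -1, 0, 1, 3, 4, 7, 8, 11}


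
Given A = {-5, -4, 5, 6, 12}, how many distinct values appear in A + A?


A + A = {a + a' : a, a' ∈ A}; |A| = 5.
General bounds: 2|A| - 1 ≤ |A + A| ≤ |A|(|A|+1)/2, i.e. 9 ≤ |A + A| ≤ 15.
Lower bound 2|A|-1 is attained iff A is an arithmetic progression.
Enumerate sums a + a' for a ≤ a' (symmetric, so this suffices):
a = -5: -5+-5=-10, -5+-4=-9, -5+5=0, -5+6=1, -5+12=7
a = -4: -4+-4=-8, -4+5=1, -4+6=2, -4+12=8
a = 5: 5+5=10, 5+6=11, 5+12=17
a = 6: 6+6=12, 6+12=18
a = 12: 12+12=24
Distinct sums: {-10, -9, -8, 0, 1, 2, 7, 8, 10, 11, 12, 17, 18, 24}
|A + A| = 14

|A + A| = 14


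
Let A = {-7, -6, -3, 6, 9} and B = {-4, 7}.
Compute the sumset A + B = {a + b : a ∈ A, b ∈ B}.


A + B = {a + b : a ∈ A, b ∈ B}.
Enumerate all |A|·|B| = 5·2 = 10 pairs (a, b) and collect distinct sums.
a = -7: -7+-4=-11, -7+7=0
a = -6: -6+-4=-10, -6+7=1
a = -3: -3+-4=-7, -3+7=4
a = 6: 6+-4=2, 6+7=13
a = 9: 9+-4=5, 9+7=16
Collecting distinct sums: A + B = {-11, -10, -7, 0, 1, 2, 4, 5, 13, 16}
|A + B| = 10

A + B = {-11, -10, -7, 0, 1, 2, 4, 5, 13, 16}


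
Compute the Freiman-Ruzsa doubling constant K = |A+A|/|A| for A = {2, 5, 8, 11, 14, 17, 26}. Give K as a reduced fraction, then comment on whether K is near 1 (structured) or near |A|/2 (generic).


|A| = 7.
Compute A + A by enumerating all 49 pairs.
A + A = {4, 7, 10, 13, 16, 19, 22, 25, 28, 31, 34, 37, 40, 43, 52}, so |A + A| = 15.
K = |A + A| / |A| = 15/7 (already in lowest terms) ≈ 2.1429.
Reference: AP of size 7 gives K = 13/7 ≈ 1.8571; a fully generic set of size 7 gives K ≈ 4.0000.

|A| = 7, |A + A| = 15, K = 15/7.


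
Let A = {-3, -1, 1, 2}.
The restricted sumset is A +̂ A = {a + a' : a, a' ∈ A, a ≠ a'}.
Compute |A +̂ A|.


Restricted sumset: A +̂ A = {a + a' : a ∈ A, a' ∈ A, a ≠ a'}.
Equivalently, take A + A and drop any sum 2a that is achievable ONLY as a + a for a ∈ A (i.e. sums representable only with equal summands).
Enumerate pairs (a, a') with a < a' (symmetric, so each unordered pair gives one sum; this covers all a ≠ a'):
  -3 + -1 = -4
  -3 + 1 = -2
  -3 + 2 = -1
  -1 + 1 = 0
  -1 + 2 = 1
  1 + 2 = 3
Collected distinct sums: {-4, -2, -1, 0, 1, 3}
|A +̂ A| = 6
(Reference bound: |A +̂ A| ≥ 2|A| - 3 for |A| ≥ 2, with |A| = 4 giving ≥ 5.)

|A +̂ A| = 6


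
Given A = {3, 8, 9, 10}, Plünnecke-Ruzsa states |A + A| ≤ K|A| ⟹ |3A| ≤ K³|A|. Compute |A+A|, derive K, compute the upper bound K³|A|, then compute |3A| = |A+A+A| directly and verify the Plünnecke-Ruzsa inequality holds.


|A| = 4.
Step 1: Compute A + A by enumerating all 16 pairs.
A + A = {6, 11, 12, 13, 16, 17, 18, 19, 20}, so |A + A| = 9.
Step 2: Doubling constant K = |A + A|/|A| = 9/4 = 9/4 ≈ 2.2500.
Step 3: Plünnecke-Ruzsa gives |3A| ≤ K³·|A| = (2.2500)³ · 4 ≈ 45.5625.
Step 4: Compute 3A = A + A + A directly by enumerating all triples (a,b,c) ∈ A³; |3A| = 16.
Step 5: Check 16 ≤ 45.5625? Yes ✓.

K = 9/4, Plünnecke-Ruzsa bound K³|A| ≈ 45.5625, |3A| = 16, inequality holds.


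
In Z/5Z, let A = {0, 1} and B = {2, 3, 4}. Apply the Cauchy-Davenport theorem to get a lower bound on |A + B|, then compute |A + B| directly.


Cauchy-Davenport: |A + B| ≥ min(p, |A| + |B| - 1) for A, B nonempty in Z/pZ.
|A| = 2, |B| = 3, p = 5.
CD lower bound = min(5, 2 + 3 - 1) = min(5, 4) = 4.
Compute A + B mod 5 directly:
a = 0: 0+2=2, 0+3=3, 0+4=4
a = 1: 1+2=3, 1+3=4, 1+4=0
A + B = {0, 2, 3, 4}, so |A + B| = 4.
Verify: 4 ≥ 4? Yes ✓.

CD lower bound = 4, actual |A + B| = 4.


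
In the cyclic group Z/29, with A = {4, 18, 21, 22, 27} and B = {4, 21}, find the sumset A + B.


Work in Z/29Z: reduce every sum a + b modulo 29.
Enumerate all 10 pairs:
a = 4: 4+4=8, 4+21=25
a = 18: 18+4=22, 18+21=10
a = 21: 21+4=25, 21+21=13
a = 22: 22+4=26, 22+21=14
a = 27: 27+4=2, 27+21=19
Distinct residues collected: {2, 8, 10, 13, 14, 19, 22, 25, 26}
|A + B| = 9 (out of 29 total residues).

A + B = {2, 8, 10, 13, 14, 19, 22, 25, 26}


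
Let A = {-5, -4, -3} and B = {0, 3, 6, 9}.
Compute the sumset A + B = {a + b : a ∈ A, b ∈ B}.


A + B = {a + b : a ∈ A, b ∈ B}.
Enumerate all |A|·|B| = 3·4 = 12 pairs (a, b) and collect distinct sums.
a = -5: -5+0=-5, -5+3=-2, -5+6=1, -5+9=4
a = -4: -4+0=-4, -4+3=-1, -4+6=2, -4+9=5
a = -3: -3+0=-3, -3+3=0, -3+6=3, -3+9=6
Collecting distinct sums: A + B = {-5, -4, -3, -2, -1, 0, 1, 2, 3, 4, 5, 6}
|A + B| = 12

A + B = {-5, -4, -3, -2, -1, 0, 1, 2, 3, 4, 5, 6}


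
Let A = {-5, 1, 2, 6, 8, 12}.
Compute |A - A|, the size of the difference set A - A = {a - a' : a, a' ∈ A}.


A - A = {a - a' : a, a' ∈ A}; |A| = 6.
Bounds: 2|A|-1 ≤ |A - A| ≤ |A|² - |A| + 1, i.e. 11 ≤ |A - A| ≤ 31.
Note: 0 ∈ A - A always (from a - a). The set is symmetric: if d ∈ A - A then -d ∈ A - A.
Enumerate nonzero differences d = a - a' with a > a' (then include -d):
Positive differences: {1, 2, 4, 5, 6, 7, 10, 11, 13, 17}
Full difference set: {0} ∪ (positive diffs) ∪ (negative diffs).
|A - A| = 1 + 2·10 = 21 (matches direct enumeration: 21).

|A - A| = 21


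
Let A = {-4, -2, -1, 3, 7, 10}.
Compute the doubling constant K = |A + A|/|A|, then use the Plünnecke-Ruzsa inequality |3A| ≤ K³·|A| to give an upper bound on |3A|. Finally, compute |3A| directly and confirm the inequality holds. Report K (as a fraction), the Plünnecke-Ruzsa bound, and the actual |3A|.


|A| = 6.
Step 1: Compute A + A by enumerating all 36 pairs.
A + A = {-8, -6, -5, -4, -3, -2, -1, 1, 2, 3, 5, 6, 8, 9, 10, 13, 14, 17, 20}, so |A + A| = 19.
Step 2: Doubling constant K = |A + A|/|A| = 19/6 = 19/6 ≈ 3.1667.
Step 3: Plünnecke-Ruzsa gives |3A| ≤ K³·|A| = (3.1667)³ · 6 ≈ 190.5278.
Step 4: Compute 3A = A + A + A directly by enumerating all triples (a,b,c) ∈ A³; |3A| = 36.
Step 5: Check 36 ≤ 190.5278? Yes ✓.

K = 19/6, Plünnecke-Ruzsa bound K³|A| ≈ 190.5278, |3A| = 36, inequality holds.


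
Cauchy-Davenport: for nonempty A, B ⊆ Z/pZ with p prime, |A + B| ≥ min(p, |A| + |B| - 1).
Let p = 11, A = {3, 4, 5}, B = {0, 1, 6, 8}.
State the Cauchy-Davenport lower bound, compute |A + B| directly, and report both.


Cauchy-Davenport: |A + B| ≥ min(p, |A| + |B| - 1) for A, B nonempty in Z/pZ.
|A| = 3, |B| = 4, p = 11.
CD lower bound = min(11, 3 + 4 - 1) = min(11, 6) = 6.
Compute A + B mod 11 directly:
a = 3: 3+0=3, 3+1=4, 3+6=9, 3+8=0
a = 4: 4+0=4, 4+1=5, 4+6=10, 4+8=1
a = 5: 5+0=5, 5+1=6, 5+6=0, 5+8=2
A + B = {0, 1, 2, 3, 4, 5, 6, 9, 10}, so |A + B| = 9.
Verify: 9 ≥ 6? Yes ✓.

CD lower bound = 6, actual |A + B| = 9.


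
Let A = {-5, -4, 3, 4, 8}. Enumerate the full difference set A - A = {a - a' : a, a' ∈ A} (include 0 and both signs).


A - A = {a - a' : a, a' ∈ A}.
Compute a - a' for each ordered pair (a, a'):
a = -5: -5--5=0, -5--4=-1, -5-3=-8, -5-4=-9, -5-8=-13
a = -4: -4--5=1, -4--4=0, -4-3=-7, -4-4=-8, -4-8=-12
a = 3: 3--5=8, 3--4=7, 3-3=0, 3-4=-1, 3-8=-5
a = 4: 4--5=9, 4--4=8, 4-3=1, 4-4=0, 4-8=-4
a = 8: 8--5=13, 8--4=12, 8-3=5, 8-4=4, 8-8=0
Collecting distinct values (and noting 0 appears from a-a):
A - A = {-13, -12, -9, -8, -7, -5, -4, -1, 0, 1, 4, 5, 7, 8, 9, 12, 13}
|A - A| = 17

A - A = {-13, -12, -9, -8, -7, -5, -4, -1, 0, 1, 4, 5, 7, 8, 9, 12, 13}
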